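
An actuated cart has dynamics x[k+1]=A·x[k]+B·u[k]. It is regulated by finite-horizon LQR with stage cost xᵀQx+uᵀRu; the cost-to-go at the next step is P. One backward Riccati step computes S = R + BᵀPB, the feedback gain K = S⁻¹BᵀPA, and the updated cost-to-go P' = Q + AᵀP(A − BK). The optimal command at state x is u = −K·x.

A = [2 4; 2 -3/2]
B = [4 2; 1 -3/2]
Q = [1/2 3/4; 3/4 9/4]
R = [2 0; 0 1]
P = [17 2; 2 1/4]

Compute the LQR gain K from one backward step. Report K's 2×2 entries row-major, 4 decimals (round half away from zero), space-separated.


0.4066 0.6525 0.3016 0.6131

BᵀP = [70.0000 8.2500; 31.0000 3.6250]
S = R + BᵀPB = [2 0; 0 1] + [288.2500 127.6250; 127.6250 56.5625] = [290.2500 127.6250; 127.6250 57.5625]
BᵀPA = [156.5000 267.6250; 69.2500 118.5625]
K = S⁻¹·BᵀPA = [0.4066 0.6525; 0.3016 0.6131]
A−BK = [-0.2295 0.1639; 2.0459 -1.2328]
AᵀP(A−BK) = [0.4852 0.6820; 0.6820 1.2557]
P' = Q + AᵀP(A−BK) = [0.9852 1.4320; 1.4320 3.5057]
tr(P') = 4.4910


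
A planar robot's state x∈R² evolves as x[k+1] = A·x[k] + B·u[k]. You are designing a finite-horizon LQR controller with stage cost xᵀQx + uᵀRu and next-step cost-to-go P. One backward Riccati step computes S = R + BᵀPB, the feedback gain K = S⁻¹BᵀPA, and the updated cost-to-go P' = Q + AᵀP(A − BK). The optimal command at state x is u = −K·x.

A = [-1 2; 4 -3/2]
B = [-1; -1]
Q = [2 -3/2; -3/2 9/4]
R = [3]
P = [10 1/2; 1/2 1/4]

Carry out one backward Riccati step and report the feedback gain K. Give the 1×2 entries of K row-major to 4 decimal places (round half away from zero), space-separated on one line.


0.5263 -1.3947

BᵀP = [-10.5000 -0.7500]
S = R + BᵀPB = [3] + [11.2500] = [14.2500]
BᵀPA = [7.5000 -19.8750]
K = S⁻¹·BᵀPA = [0.5263 -1.3947]
A−BK = [-0.4737 0.6053; 4.5263 -2.8947]
AᵀP(A−BK) = [6.0526 -6.2895; -6.2895 9.8421]
P' = Q + AᵀP(A−BK) = [8.0526 -7.7895; -7.7895 12.0921]
tr(P') = 20.1447


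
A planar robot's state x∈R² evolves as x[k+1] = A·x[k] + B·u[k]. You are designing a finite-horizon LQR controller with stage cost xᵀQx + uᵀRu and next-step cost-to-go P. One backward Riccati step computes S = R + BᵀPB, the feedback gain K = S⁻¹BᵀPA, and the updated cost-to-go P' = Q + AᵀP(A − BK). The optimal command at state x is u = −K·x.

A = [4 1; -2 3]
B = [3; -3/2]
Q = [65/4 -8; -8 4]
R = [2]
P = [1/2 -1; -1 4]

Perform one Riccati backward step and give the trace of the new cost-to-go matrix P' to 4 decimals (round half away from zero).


30.5051

BᵀP = [3.0000 -9.0000]
S = R + BᵀPB = [2] + [22.5000] = [24.5000]
BᵀPA = [30.0000 -24.0000]
K = S⁻¹·BᵀPA = [1.2245 -0.9796]
A−BK = [0.3265 3.9388; -0.1633 1.5306]
AᵀP(A−BK) = [3.2653 -2.6122; -2.6122 6.9898]
P' = Q + AᵀP(A−BK) = [19.5153 -10.6122; -10.6122 10.9898]
tr(P') = 30.5051


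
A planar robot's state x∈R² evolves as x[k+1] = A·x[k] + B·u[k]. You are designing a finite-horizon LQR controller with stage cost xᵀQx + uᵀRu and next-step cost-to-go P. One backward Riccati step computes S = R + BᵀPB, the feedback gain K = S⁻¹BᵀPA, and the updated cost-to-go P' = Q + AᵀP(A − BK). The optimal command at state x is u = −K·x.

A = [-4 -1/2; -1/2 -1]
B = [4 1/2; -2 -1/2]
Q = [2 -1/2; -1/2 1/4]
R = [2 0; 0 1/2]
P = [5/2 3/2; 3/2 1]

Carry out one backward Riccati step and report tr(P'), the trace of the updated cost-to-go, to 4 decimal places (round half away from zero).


8.1467

BᵀP = [7.0000 4.0000; 0.5000 0.2500]
S = R + BᵀPB = [2 0; 0 1/2] + [20.0000 1.5000; 1.5000 0.1250] = [22.0000 1.5000; 1.5000 0.6250]
BᵀPA = [-30.0000 -7.5000; -2.1250 -0.5000]
K = S⁻¹·BᵀPA = [-1.3533 -0.3424; -0.1522 0.0217]
A−BK = [1.4891 0.8587; -3.2826 -1.6739]
AᵀP(A−BK) = [5.3288 1.6495; 1.6495 0.5679]
P' = Q + AᵀP(A−BK) = [7.3288 1.1495; 1.1495 0.8179]
tr(P') = 8.1467


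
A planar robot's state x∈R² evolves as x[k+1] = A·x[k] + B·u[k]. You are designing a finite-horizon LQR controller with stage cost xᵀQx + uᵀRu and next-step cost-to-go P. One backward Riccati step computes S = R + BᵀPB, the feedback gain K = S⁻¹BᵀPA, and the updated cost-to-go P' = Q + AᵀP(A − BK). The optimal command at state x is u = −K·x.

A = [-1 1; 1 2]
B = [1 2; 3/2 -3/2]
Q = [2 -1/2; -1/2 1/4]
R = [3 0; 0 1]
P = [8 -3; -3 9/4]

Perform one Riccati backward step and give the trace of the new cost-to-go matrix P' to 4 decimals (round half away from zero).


4.9178

BᵀP = [3.5000 0.3750; 20.5000 -9.3750]
S = R + BᵀPB = [3 0; 0 1] + [4.0625 6.4375; 6.4375 55.0625] = [7.0625 6.4375; 6.4375 56.0625]
BᵀPA = [-3.1250 4.2500; -29.8750 1.7500]
K = S⁻¹·BᵀPA = [0.0483 0.6403; -0.5384 -0.0423]
A−BK = [0.0286 0.4443; 0.1199 0.9760]
AᵀP(A−BK) = [0.3152 0.2370; 0.2370 2.3526]
P' = Q + AᵀP(A−BK) = [2.3152 -0.2630; -0.2630 2.6026]
tr(P') = 4.9178


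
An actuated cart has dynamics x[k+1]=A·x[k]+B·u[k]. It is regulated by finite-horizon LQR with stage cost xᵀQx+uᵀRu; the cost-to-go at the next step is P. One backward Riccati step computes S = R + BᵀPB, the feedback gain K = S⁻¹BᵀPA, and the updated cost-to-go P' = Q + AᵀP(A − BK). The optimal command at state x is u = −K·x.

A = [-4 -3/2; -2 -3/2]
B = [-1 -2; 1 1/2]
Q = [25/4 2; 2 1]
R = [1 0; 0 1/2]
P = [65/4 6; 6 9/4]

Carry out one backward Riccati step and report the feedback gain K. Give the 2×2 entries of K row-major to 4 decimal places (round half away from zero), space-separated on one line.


BᵀP = [-10.2500 -3.7500; -29.5000 -10.8750]
S = R + BᵀPB = [1 0; 0 1/2] + [6.5000 18.6250; 18.6250 53.5625] = [7.5000 18.6250; 18.6250 54.0625]
BᵀPA = [48.5000 21.0000; 139.7500 60.5625]
K = S⁻¹·BᵀPA = [0.3276 0.1252; 2.4721 1.0771]
A−BK = [1.2718 0.7794; -3.5636 -2.1638]
AᵀP(A−BK) = [3.6340 1.6532; 1.6532 0.7640]
P' = Q + AᵀP(A−BK) = [9.8840 3.6532; 3.6532 1.7640]
tr(P') = 11.6480

0.3276 0.1252 2.4721 1.0771


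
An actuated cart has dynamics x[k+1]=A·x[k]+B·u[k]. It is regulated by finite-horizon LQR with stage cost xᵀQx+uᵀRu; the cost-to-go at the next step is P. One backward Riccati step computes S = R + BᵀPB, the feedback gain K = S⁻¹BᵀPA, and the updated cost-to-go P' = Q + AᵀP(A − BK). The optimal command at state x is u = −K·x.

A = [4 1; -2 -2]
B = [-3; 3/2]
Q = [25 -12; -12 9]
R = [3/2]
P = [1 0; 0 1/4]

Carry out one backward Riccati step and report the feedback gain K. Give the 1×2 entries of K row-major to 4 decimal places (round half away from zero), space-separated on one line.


-1.1525 -0.3390

BᵀP = [-3.0000 0.3750]
S = R + BᵀPB = [3/2] + [9.5625] = [11.0625]
BᵀPA = [-12.7500 -3.7500]
K = S⁻¹·BᵀPA = [-1.1525 -0.3390]
A−BK = [0.5424 -0.0169; -0.2712 -1.4915]
AᵀP(A−BK) = [2.3051 0.6780; 0.6780 0.7288]
P' = Q + AᵀP(A−BK) = [27.3051 -11.3220; -11.3220 9.7288]
tr(P') = 37.0339


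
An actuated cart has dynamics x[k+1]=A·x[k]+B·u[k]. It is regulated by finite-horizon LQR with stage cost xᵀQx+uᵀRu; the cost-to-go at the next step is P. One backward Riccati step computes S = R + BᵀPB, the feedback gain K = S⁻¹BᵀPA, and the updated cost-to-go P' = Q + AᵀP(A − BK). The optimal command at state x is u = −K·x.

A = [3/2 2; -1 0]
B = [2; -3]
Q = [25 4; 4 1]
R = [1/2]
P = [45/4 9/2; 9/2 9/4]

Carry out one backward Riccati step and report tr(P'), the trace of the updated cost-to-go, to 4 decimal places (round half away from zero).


46.7168

BᵀP = [9.0000 2.2500]
S = R + BᵀPB = [1/2] + [11.2500] = [11.7500]
BᵀPA = [11.2500 18.0000]
K = S⁻¹·BᵀPA = [0.9574 1.5319]
A−BK = [-0.4149 -1.0638; 1.8723 4.5957]
AᵀP(A−BK) = [3.2912 7.5160; 7.5160 17.4255]
P' = Q + AᵀP(A−BK) = [28.2912 11.5160; 11.5160 18.4255]
tr(P') = 46.7168


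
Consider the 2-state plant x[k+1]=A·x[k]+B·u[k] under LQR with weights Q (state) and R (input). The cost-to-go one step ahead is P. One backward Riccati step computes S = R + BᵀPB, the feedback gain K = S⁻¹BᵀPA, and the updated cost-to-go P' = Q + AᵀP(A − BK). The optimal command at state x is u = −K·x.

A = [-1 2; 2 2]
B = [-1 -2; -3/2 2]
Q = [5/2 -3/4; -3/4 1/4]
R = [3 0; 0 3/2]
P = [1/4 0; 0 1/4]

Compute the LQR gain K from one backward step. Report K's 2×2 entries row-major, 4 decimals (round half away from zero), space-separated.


-0.1035 -0.3294 0.4212 -0.0235

BᵀP = [-0.2500 -0.3750; -0.5000 0.5000]
S = R + BᵀPB = [3 0; 0 3/2] + [0.8125 -0.2500; -0.2500 2.0000] = [3.8125 -0.2500; -0.2500 3.5000]
BᵀPA = [-0.5000 -1.2500; 1.5000 0.0000]
K = S⁻¹·BᵀPA = [-0.1035 -0.3294; 0.4212 -0.0235]
A−BK = [-0.2612 1.6235; 1.0024 1.5529]
AᵀP(A−BK) = [0.5665 0.3706; 0.3706 1.5882]
P' = Q + AᵀP(A−BK) = [3.0665 -0.3794; -0.3794 1.8382]
tr(P') = 4.9047


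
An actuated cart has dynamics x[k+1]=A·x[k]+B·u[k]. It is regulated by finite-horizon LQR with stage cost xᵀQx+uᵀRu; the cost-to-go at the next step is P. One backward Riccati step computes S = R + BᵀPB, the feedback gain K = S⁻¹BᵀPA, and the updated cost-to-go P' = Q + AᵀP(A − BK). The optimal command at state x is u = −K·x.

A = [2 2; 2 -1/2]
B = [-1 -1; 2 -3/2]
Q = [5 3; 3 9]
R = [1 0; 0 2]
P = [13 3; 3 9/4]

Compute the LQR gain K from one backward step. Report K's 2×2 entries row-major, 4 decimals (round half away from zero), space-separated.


BᵀP = [-7.0000 1.5000; -17.5000 -6.3750]
S = R + BᵀPB = [1 0; 0 2] + [10.0000 4.7500; 4.7500 27.0625] = [11.0000 4.7500; 4.7500 29.0625]
BᵀPA = [-11.0000 -14.7500; -47.7500 -31.8125]
K = S⁻¹·BᵀPA = [-0.3126 -0.9342; -1.5919 -0.9419]
A−BK = [0.0955 0.1239; 0.2373 -0.0446]
AᵀP(A−BK) = [5.5473 3.4964; 3.4964 2.8180]
P' = Q + AᵀP(A−BK) = [10.5473 6.4964; 6.4964 11.8180]
tr(P') = 22.3654

-0.3126 -0.9342 -1.5919 -0.9419


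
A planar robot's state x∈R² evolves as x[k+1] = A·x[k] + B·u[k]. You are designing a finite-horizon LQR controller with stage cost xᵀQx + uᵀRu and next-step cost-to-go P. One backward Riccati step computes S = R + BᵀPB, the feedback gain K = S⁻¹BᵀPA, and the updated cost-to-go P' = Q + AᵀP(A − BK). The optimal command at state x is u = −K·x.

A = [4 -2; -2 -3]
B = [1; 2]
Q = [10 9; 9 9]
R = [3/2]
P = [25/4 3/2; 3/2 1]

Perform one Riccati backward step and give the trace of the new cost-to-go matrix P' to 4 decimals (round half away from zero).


52.9155

BᵀP = [9.2500 3.5000]
S = R + BᵀPB = [3/2] + [16.2500] = [17.7500]
BᵀPA = [30.0000 -29.0000]
K = S⁻¹·BᵀPA = [1.6901 -1.6338]
A−BK = [2.3099 -0.3662; -5.3803 0.2676]
AᵀP(A−BK) = [29.2958 -6.9859; -6.9859 4.6197]
P' = Q + AᵀP(A−BK) = [39.2958 2.0141; 2.0141 13.6197]
tr(P') = 52.9155


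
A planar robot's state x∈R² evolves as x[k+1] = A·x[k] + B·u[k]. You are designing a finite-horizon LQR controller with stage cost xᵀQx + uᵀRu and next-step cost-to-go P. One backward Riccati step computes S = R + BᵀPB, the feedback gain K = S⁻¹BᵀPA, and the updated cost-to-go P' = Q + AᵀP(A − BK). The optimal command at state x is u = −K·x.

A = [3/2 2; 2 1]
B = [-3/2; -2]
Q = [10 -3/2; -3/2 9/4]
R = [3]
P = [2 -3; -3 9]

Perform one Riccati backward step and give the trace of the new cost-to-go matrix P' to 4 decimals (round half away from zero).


BᵀP = [3.0000 -13.5000]
S = R + BᵀPB = [3] + [22.5000] = [25.5000]
BᵀPA = [-22.5000 -7.5000]
K = S⁻¹·BᵀPA = [-0.8824 -0.2941]
A−BK = [0.1765 1.5588; 0.2353 0.4118]
AᵀP(A−BK) = [2.6471 0.8824; 0.8824 2.7941]
P' = Q + AᵀP(A−BK) = [12.6471 -0.6176; -0.6176 5.0441]
tr(P') = 17.6912

17.6912


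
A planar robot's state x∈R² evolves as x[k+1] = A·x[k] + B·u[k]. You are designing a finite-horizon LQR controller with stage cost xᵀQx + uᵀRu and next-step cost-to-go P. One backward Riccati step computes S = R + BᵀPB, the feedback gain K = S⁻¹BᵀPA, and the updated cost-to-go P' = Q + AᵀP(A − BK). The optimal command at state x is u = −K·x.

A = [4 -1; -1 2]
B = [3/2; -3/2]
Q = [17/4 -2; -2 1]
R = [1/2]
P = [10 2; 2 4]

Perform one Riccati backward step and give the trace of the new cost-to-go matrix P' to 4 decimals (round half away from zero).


44.0761

BᵀP = [12.0000 -3.0000]
S = R + BᵀPB = [1/2] + [22.5000] = [23.0000]
BᵀPA = [51.0000 -18.0000]
K = S⁻¹·BᵀPA = [2.2174 -0.7826]
A−BK = [0.6739 0.1739; 2.3261 0.8261]
AᵀP(A−BK) = [34.9130 9.9130; 9.9130 3.9130]
P' = Q + AᵀP(A−BK) = [39.1630 7.9130; 7.9130 4.9130]
tr(P') = 44.0761


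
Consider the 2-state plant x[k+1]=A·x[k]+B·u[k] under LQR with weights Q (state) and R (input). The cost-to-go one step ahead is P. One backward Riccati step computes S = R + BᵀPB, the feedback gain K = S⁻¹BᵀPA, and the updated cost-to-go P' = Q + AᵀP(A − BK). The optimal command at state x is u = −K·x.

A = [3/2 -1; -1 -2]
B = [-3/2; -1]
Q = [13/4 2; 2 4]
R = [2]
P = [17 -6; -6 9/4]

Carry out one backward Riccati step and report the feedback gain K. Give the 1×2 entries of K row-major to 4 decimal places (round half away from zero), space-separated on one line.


BᵀP = [-19.5000 6.7500]
S = R + BᵀPB = [2] + [22.5000] = [24.5000]
BᵀPA = [-36.0000 6.0000]
K = S⁻¹·BᵀPA = [-1.4694 0.2449]
A−BK = [-0.7041 -0.6327; -2.4694 -1.7551]
AᵀP(A−BK) = [5.6020 -0.1837; -0.1837 0.5306]
P' = Q + AᵀP(A−BK) = [8.8520 1.8163; 1.8163 4.5306]
tr(P') = 13.3827

-1.4694 0.2449


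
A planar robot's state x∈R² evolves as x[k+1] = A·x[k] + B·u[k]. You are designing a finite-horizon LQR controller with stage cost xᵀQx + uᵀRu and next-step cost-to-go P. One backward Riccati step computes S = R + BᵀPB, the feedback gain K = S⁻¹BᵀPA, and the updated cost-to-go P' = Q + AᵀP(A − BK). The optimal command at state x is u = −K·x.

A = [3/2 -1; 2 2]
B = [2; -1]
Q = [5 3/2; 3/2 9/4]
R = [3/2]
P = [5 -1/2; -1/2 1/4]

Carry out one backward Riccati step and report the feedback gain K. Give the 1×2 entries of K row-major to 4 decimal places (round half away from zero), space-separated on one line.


0.5579 -0.5474

BᵀP = [10.5000 -1.2500]
S = R + BᵀPB = [3/2] + [22.2500] = [23.7500]
BᵀPA = [13.2500 -13.0000]
K = S⁻¹·BᵀPA = [0.5579 -0.5474]
A−BK = [0.3842 0.0947; 2.5579 1.4526]
AᵀP(A−BK) = [1.8579 0.2526; 0.2526 0.8842]
P' = Q + AᵀP(A−BK) = [6.8579 1.7526; 1.7526 3.1342]
tr(P') = 9.9921


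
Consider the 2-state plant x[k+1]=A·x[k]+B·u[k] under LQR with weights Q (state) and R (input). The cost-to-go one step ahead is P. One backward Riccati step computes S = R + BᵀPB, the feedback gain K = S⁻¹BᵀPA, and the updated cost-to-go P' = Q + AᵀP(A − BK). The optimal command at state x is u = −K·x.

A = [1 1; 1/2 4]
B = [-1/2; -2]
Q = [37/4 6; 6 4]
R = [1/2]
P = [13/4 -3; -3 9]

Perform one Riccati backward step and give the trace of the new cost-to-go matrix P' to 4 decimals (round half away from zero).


BᵀP = [4.3750 -16.5000]
S = R + BᵀPB = [1/2] + [30.8125] = [31.3125]
BᵀPA = [-3.8750 -61.6250]
K = S⁻¹·BᵀPA = [-0.1238 -1.9681]
A−BK = [0.9381 0.0160; 0.2525 0.0639]
AᵀP(A−BK) = [2.0205 0.1238; 0.1238 1.9681]
P' = Q + AᵀP(A−BK) = [11.2705 6.1238; 6.1238 5.9681]
tr(P') = 17.2385

17.2385


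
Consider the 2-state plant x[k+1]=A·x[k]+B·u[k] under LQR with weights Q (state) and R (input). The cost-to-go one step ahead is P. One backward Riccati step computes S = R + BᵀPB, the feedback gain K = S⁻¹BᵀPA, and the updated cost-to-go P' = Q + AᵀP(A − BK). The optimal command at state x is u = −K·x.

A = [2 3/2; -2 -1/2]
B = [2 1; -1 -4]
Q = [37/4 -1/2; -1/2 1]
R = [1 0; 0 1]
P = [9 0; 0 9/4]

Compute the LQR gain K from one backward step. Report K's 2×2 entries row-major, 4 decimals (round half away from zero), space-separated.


BᵀP = [18.0000 -2.2500; 9.0000 -9.0000]
S = R + BᵀPB = [1 0; 0 1] + [38.2500 27.0000; 27.0000 45.0000] = [39.2500 27.0000; 27.0000 46.0000]
BᵀPA = [40.5000 28.1250; 36.0000 18.0000]
K = S⁻¹·BᵀPA = [0.8277 0.7503; 0.2968 -0.0491]
A−BK = [0.0478 0.0484; 0.0149 0.0539]
AᵀP(A−BK) = [0.7942 0.6291; 0.6291 0.5931]
P' = Q + AᵀP(A−BK) = [10.0442 0.1291; 0.1291 1.5931]
tr(P') = 11.6373

0.8277 0.7503 0.2968 -0.0491


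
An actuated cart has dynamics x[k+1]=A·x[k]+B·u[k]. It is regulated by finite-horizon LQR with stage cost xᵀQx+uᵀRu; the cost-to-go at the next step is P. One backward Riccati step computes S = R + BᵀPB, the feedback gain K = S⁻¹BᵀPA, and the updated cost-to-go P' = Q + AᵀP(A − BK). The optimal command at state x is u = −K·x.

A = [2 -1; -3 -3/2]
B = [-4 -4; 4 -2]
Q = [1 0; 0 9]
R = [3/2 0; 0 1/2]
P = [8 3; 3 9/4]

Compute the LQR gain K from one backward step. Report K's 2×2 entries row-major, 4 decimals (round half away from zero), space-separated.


BᵀP = [-20.0000 -3.0000; -38.0000 -16.5000]
S = R + BᵀPB = [3/2 0; 0 1/2] + [68.0000 86.0000; 86.0000 185.0000] = [69.5000 86.0000; 86.0000 185.5000]
BᵀPA = [-31.0000 24.5000; -26.5000 62.7500]
K = S⁻¹·BᵀPA = [-0.6316 -0.1550; 0.1500 0.4101]
A−BK = [0.0734 0.0206; -0.1736 -0.0599]
AᵀP(A−BK) = [0.6441 0.1891; 0.1891 0.1242]
P' = Q + AᵀP(A−BK) = [1.6441 0.1891; 0.1891 9.1242]
tr(P') = 10.7683

-0.6316 -0.1550 0.1500 0.4101


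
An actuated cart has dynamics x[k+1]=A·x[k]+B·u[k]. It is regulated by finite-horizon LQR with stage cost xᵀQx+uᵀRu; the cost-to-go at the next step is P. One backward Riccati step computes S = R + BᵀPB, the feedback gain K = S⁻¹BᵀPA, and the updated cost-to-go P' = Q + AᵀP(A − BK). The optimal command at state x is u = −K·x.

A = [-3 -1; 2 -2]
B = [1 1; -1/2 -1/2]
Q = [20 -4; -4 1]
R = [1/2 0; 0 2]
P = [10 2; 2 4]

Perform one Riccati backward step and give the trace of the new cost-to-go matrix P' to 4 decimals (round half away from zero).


50.8298

BᵀP = [9.0000 0.0000; 9.0000 0.0000]
S = R + BᵀPB = [1/2 0; 0 2] + [9.0000 9.0000; 9.0000 9.0000] = [9.5000 9.0000; 9.0000 11.0000]
BᵀPA = [-27.0000 -9.0000; -27.0000 -9.0000]
K = S⁻¹·BᵀPA = [-2.2979 -0.7660; -0.5745 -0.1915]
A−BK = [-0.1277 -0.0426; 0.5638 -2.4787]
AᵀP(A−BK) = [4.4468 -3.8511; -3.8511 25.3830]
P' = Q + AᵀP(A−BK) = [24.4468 -7.8511; -7.8511 26.3830]
tr(P') = 50.8298


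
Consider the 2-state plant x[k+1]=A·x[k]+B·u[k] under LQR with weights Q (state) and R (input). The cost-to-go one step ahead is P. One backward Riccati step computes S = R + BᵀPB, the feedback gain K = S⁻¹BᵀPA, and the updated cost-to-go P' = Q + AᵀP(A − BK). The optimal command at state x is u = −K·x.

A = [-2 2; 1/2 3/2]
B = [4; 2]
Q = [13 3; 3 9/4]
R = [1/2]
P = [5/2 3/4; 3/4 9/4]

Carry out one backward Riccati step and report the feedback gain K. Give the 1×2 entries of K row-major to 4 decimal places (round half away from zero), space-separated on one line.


BᵀP = [11.5000 7.5000]
S = R + BᵀPB = [1/2] + [61.0000] = [61.5000]
BᵀPA = [-19.2500 34.2500]
K = S⁻¹·BᵀPA = [-0.3130 0.5569]
A−BK = [-0.7480 -0.2276; 1.1260 0.3862]
AᵀP(A−BK) = [3.0371 0.9080; 0.9080 0.4883]
P' = Q + AᵀP(A−BK) = [16.0371 3.9080; 3.9080 2.7383]
tr(P') = 18.7754

-0.3130 0.5569


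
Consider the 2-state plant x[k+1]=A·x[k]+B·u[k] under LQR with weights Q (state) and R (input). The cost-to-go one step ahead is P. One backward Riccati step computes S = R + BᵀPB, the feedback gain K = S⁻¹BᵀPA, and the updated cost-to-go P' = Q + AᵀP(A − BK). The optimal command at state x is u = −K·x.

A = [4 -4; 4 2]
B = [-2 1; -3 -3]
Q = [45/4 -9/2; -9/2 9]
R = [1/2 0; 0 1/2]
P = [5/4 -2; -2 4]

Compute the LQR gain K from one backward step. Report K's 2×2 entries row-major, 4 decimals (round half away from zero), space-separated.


-1.3377 0.6557 0.1967 -1.5082

BᵀP = [3.5000 -8.0000; 7.2500 -14.0000]
S = R + BᵀPB = [1/2 0; 0 1/2] + [17.0000 27.5000; 27.5000 49.2500] = [17.5000 27.5000; 27.5000 49.7500]
BᵀPA = [-18.0000 -30.0000; -27.0000 -57.0000]
K = S⁻¹·BᵀPA = [-1.3377 0.6557; 0.1967 -1.5082]
A−BK = [1.1279 -1.1803; 0.5770 -0.5574]
AᵀP(A−BK) = [1.2328 -0.9180; -0.9180 1.7049]
P' = Q + AᵀP(A−BK) = [12.4828 -5.4180; -5.4180 10.7049]
tr(P') = 23.1877


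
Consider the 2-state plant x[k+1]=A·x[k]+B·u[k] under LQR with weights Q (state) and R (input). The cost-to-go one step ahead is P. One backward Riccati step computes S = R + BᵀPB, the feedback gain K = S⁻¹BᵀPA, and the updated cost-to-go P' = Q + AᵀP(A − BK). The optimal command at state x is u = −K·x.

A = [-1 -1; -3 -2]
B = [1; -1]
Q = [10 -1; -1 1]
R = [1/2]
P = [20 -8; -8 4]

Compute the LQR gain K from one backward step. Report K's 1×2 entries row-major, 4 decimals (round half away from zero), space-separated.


BᵀP = [28.0000 -12.0000]
S = R + BᵀPB = [1/2] + [40.0000] = [40.5000]
BᵀPA = [8.0000 -4.0000]
K = S⁻¹·BᵀPA = [0.1975 -0.0988]
A−BK = [-1.1975 -0.9012; -2.8025 -2.0988]
AᵀP(A−BK) = [6.4198 4.7901; 4.7901 3.6049]
P' = Q + AᵀP(A−BK) = [16.4198 3.7901; 3.7901 4.6049]
tr(P') = 21.0247

0.1975 -0.0988


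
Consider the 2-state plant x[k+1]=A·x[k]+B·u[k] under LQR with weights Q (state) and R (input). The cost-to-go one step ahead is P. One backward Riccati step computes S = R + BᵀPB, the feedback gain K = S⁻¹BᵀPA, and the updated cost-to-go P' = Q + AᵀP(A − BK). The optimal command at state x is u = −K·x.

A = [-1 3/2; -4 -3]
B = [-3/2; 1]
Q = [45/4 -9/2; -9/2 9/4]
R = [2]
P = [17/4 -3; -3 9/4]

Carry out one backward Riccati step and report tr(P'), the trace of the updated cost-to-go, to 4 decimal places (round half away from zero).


21.3356

BᵀP = [-9.3750 6.7500]
S = R + BᵀPB = [2] + [20.8125] = [22.8125]
BᵀPA = [-17.6250 -34.3125]
K = S⁻¹·BᵀPA = [-0.7726 -1.5041]
A−BK = [-2.1589 -0.7562; -3.2274 -1.4959]
AᵀP(A−BK) = [2.6329 3.1151; 3.1151 5.2027]
P' = Q + AᵀP(A−BK) = [13.8829 -1.3849; -1.3849 7.4527]
tr(P') = 21.3356


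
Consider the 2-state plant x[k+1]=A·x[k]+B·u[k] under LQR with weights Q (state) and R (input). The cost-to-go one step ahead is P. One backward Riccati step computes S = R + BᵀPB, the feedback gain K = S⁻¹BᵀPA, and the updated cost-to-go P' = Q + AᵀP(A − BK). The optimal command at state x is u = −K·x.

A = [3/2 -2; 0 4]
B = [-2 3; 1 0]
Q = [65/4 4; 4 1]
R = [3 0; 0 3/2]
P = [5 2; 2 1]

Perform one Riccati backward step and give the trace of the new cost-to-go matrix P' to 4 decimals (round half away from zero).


BᵀP = [-8.0000 -3.0000; 15.0000 6.0000]
S = R + BᵀPB = [3 0; 0 3/2] + [13.0000 -24.0000; -24.0000 45.0000] = [16.0000 -24.0000; -24.0000 46.5000]
BᵀPA = [-12.0000 4.0000; 22.5000 -6.0000]
K = S⁻¹·BᵀPA = [-0.1071 0.2500; 0.4286 0.0000]
A−BK = [0.0000 -1.5000; 0.1071 3.7500]
AᵀP(A−BK) = [0.3214 0.0000; 0.0000 3.0000]
P' = Q + AᵀP(A−BK) = [16.5714 4.0000; 4.0000 4.0000]
tr(P') = 20.5714

20.5714


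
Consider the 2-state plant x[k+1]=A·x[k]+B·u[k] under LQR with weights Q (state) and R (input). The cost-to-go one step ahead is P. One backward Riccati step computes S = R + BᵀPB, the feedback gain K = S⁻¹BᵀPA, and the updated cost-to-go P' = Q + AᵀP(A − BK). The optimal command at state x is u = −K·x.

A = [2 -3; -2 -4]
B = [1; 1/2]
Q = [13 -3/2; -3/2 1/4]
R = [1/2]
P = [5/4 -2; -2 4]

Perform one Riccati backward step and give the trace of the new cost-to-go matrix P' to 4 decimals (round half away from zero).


BᵀP = [0.2500 0.0000]
S = R + BᵀPB = [1/2] + [0.2500] = [0.7500]
BᵀPA = [0.5000 -0.7500]
K = S⁻¹·BᵀPA = [0.6667 -1.0000]
A−BK = [1.3333 -2.0000; -2.3333 -3.5000]
AᵀP(A−BK) = [36.6667 29.0000; 29.0000 26.5000]
P' = Q + AᵀP(A−BK) = [49.6667 27.5000; 27.5000 26.7500]
tr(P') = 76.4167

76.4167


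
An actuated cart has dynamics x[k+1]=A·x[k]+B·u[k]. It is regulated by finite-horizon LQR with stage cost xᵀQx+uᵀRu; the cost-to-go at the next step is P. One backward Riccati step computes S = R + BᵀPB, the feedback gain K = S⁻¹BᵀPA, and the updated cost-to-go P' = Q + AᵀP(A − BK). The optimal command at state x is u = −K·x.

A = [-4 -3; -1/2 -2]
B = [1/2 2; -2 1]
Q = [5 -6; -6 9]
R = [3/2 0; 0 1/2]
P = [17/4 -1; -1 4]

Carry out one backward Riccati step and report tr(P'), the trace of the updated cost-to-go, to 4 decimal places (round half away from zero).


BᵀP = [4.1250 -8.5000; 7.5000 2.0000]
S = R + BᵀPB = [3/2 0; 0 1/2] + [19.0625 -0.2500; -0.2500 17.0000] = [20.5625 -0.2500; -0.2500 17.5000]
BᵀPA = [-12.2500 4.6250; -31.0000 -26.5000]
K = S⁻¹·BᵀPA = [-0.6174 0.2065; -1.7802 -1.5113]
A−BK = [-0.1308 -0.0806; 0.0455 -0.0756]
AᵀP(A−BK) = [2.2493 1.1788; 1.1788 1.2443]
P' = Q + AᵀP(A−BK) = [7.2493 -4.8212; -4.8212 10.2443]
tr(P') = 17.4936

17.4936


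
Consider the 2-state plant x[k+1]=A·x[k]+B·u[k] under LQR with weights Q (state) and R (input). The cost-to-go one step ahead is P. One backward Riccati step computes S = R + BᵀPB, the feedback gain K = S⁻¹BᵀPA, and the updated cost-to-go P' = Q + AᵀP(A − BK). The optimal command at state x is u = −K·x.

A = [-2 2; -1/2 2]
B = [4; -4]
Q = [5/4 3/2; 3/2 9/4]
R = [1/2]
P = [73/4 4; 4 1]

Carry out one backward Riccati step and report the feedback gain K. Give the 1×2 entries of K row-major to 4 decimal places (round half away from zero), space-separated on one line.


BᵀP = [57.0000 12.0000]
S = R + BᵀPB = [1/2] + [180.0000] = [180.5000]
BᵀPA = [-120.0000 138.0000]
K = S⁻¹·BᵀPA = [-0.6648 0.7645]
A−BK = [0.6593 -1.0582; -3.1593 5.0582]
AᵀP(A−BK) = [1.4716 -2.2548; -2.2548 3.4931]
P' = Q + AᵀP(A−BK) = [2.7216 -0.7548; -0.7548 5.7431]
tr(P') = 8.4647

-0.6648 0.7645


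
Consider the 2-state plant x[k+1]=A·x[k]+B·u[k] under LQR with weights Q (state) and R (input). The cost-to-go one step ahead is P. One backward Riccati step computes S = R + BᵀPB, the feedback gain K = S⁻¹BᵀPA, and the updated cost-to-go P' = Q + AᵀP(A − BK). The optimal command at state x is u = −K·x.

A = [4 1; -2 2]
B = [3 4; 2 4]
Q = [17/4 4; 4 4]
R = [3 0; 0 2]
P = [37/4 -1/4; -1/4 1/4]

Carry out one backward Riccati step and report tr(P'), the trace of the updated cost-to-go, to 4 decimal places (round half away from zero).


BᵀP = [27.2500 -0.2500; 36.0000 0.0000]
S = R + BᵀPB = [3 0; 0 2] + [81.2500 108.0000; 108.0000 144.0000] = [84.2500 108.0000; 108.0000 146.0000]
BᵀPA = [109.5000 26.7500; 144.0000 36.0000]
K = S⁻¹·BᵀPA = [0.6834 0.0275; 0.4808 0.2262]
A−BK = [0.0267 0.0126; -5.2899 1.0401]
AᵀP(A−BK) = [8.9364 -1.0888; -1.0888 0.3700]
P' = Q + AᵀP(A−BK) = [13.1864 2.9112; 2.9112 4.3700]
tr(P') = 17.5564

17.5564


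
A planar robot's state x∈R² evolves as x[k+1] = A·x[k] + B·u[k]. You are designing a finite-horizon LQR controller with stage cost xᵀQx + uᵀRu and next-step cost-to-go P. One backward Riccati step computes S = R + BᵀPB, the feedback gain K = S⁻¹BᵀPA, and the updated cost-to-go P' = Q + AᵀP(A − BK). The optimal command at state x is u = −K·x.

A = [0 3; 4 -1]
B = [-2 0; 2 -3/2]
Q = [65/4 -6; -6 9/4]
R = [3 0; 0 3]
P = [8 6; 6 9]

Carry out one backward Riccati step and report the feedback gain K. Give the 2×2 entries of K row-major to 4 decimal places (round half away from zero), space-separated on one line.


BᵀP = [-4.0000 6.0000; -9.0000 -13.5000]
S = R + BᵀPB = [3 0; 0 3] + [20.0000 -9.0000; -9.0000 20.2500] = [23.0000 -9.0000; -9.0000 23.2500]
BᵀPA = [24.0000 -18.0000; -54.0000 -13.5000]
K = S⁻¹·BᵀPA = [0.1587 -1.1901; -2.2612 -1.0413]
A−BK = [0.3174 0.6198; 0.2909 -0.1818]
AᵀP(A−BK) = [18.0893 8.3306; 8.3306 9.5207]
P' = Q + AᵀP(A−BK) = [34.3393 2.3306; 2.3306 11.7707]
tr(P') = 46.1099

0.1587 -1.1901 -2.2612 -1.0413


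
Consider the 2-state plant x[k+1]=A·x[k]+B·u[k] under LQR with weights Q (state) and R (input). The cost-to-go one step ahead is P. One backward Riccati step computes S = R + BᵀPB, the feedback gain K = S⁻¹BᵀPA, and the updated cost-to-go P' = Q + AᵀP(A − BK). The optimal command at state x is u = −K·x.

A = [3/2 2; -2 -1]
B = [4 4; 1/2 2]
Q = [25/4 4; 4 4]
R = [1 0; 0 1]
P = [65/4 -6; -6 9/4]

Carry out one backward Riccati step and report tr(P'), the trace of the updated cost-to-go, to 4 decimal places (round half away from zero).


11.0253

BᵀP = [62.0000 -22.8750; 53.0000 -19.5000]
S = R + BᵀPB = [1 0; 0 1] + [236.5625 202.2500; 202.2500 173.0000] = [237.5625 202.2500; 202.2500 174.0000]
BᵀPA = [138.7500 146.8750; 118.5000 125.5000]
K = S⁻¹·BᵀPA = [0.4082 0.4036; 0.2065 0.2521]
A−BK = [-0.9590 -0.6230; -2.6171 -1.7061]
AᵀP(A−BK) = [0.4473 0.3722; 0.3722 0.3280]
P' = Q + AᵀP(A−BK) = [6.6973 4.3722; 4.3722 4.3280]
tr(P') = 11.0253


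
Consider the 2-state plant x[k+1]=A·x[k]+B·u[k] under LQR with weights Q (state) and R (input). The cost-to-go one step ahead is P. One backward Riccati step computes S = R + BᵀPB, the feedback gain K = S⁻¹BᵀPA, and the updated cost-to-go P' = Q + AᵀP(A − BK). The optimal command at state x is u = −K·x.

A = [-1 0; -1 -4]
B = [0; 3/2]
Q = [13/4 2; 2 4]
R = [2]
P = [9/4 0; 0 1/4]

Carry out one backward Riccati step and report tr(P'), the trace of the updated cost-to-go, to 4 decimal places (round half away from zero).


BᵀP = [0.0000 0.3750]
S = R + BᵀPB = [2] + [0.5625] = [2.5625]
BᵀPA = [-0.3750 -1.5000]
K = S⁻¹·BᵀPA = [-0.1463 -0.5854]
A−BK = [-1.0000 0.0000; -0.7805 -3.1220]
AᵀP(A−BK) = [2.4451 0.7805; 0.7805 3.1220]
P' = Q + AᵀP(A−BK) = [5.6951 2.7805; 2.7805 7.1220]
tr(P') = 12.8171

12.8171


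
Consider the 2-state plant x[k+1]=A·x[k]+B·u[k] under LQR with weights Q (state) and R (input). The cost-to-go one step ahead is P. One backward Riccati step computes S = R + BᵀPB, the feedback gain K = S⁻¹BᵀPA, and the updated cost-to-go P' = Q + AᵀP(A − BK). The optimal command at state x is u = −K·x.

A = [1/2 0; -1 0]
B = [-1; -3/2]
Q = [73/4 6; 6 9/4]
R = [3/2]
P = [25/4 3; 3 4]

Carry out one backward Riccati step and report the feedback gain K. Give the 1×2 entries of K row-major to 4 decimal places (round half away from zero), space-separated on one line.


BᵀP = [-10.7500 -9.0000]
S = R + BᵀPB = [3/2] + [24.2500] = [25.7500]
BᵀPA = [3.6250 0.0000]
K = S⁻¹·BᵀPA = [0.1408 0.0000]
A−BK = [0.6408 0.0000; -0.7888 0.0000]
AᵀP(A−BK) = [2.0522 0.0000; 0.0000 0.0000]
P' = Q + AᵀP(A−BK) = [20.3022 6.0000; 6.0000 2.2500]
tr(P') = 22.5522

0.1408 0.0000


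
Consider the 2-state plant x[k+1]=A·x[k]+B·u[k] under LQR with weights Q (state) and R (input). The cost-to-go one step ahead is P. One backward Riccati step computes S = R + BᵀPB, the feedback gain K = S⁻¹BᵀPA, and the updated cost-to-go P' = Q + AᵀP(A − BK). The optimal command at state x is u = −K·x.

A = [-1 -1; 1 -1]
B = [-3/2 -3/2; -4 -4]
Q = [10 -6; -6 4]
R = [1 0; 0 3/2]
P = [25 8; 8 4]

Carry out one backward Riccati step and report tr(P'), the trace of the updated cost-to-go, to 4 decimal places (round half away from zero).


BᵀP = [-69.5000 -28.0000; -69.5000 -28.0000]
S = R + BᵀPB = [1 0; 0 3/2] + [216.2500 216.2500; 216.2500 216.2500] = [217.2500 216.2500; 216.2500 217.7500]
BᵀPA = [41.5000 97.5000; 41.5000 97.5000]
K = S⁻¹·BᵀPA = [0.1148 0.2698; 0.0766 0.1798]
A−BK = [-0.7129 -0.3256; 1.7655 0.7985]
AᵀP(A−BK) = [5.0579 2.3408; 2.3408 1.1621]
P' = Q + AᵀP(A−BK) = [15.0579 -3.6592; -3.6592 5.1621]
tr(P') = 20.2200

20.2200


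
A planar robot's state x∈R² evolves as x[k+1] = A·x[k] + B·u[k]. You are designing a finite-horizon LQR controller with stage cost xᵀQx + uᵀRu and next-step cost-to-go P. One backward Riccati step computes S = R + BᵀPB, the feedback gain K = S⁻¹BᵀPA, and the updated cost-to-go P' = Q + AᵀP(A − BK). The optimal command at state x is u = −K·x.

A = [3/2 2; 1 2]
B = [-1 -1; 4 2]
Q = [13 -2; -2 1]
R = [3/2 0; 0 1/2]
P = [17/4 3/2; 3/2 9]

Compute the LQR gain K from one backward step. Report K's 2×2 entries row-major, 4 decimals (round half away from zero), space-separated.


1.1601 1.7720 -1.8243 -2.5516

BᵀP = [1.7500 34.5000; -1.2500 16.5000]
S = R + BᵀPB = [3/2 0; 0 1/2] + [136.2500 67.2500; 67.2500 34.2500] = [137.7500 67.2500; 67.2500 34.7500]
BᵀPA = [37.1250 72.5000; 14.6250 30.5000]
K = S⁻¹·BᵀPA = [1.1601 1.7720; -1.8243 -2.5516]
A−BK = [0.8359 1.2204; 0.0080 0.0151]
AᵀP(A−BK) = [6.6728 9.7812; 9.7812 14.3529]
P' = Q + AᵀP(A−BK) = [19.6728 7.7812; 7.7812 15.3529]
tr(P') = 35.0257


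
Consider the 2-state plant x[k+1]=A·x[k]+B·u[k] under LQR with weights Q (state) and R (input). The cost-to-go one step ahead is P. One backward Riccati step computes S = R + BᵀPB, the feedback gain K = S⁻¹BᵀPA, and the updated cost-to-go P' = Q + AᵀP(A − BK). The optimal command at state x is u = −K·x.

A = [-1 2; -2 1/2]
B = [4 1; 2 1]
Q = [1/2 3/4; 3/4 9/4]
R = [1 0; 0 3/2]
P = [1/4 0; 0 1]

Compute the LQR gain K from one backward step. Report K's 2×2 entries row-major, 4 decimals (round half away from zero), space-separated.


-0.4444 0.3333 -0.3333 0.0000

BᵀP = [1.0000 2.0000; 0.2500 1.0000]
S = R + BᵀPB = [1 0; 0 3/2] + [8.0000 3.0000; 3.0000 1.2500] = [9.0000 3.0000; 3.0000 2.7500]
BᵀPA = [-5.0000 3.0000; -2.2500 1.0000]
K = S⁻¹·BᵀPA = [-0.4444 0.3333; -0.3333 0.0000]
A−BK = [1.1111 0.6667; -0.7778 -0.1667]
AᵀP(A−BK) = [1.2778 0.1667; 0.1667 0.2500]
P' = Q + AᵀP(A−BK) = [1.7778 0.9167; 0.9167 2.5000]
tr(P') = 4.2778


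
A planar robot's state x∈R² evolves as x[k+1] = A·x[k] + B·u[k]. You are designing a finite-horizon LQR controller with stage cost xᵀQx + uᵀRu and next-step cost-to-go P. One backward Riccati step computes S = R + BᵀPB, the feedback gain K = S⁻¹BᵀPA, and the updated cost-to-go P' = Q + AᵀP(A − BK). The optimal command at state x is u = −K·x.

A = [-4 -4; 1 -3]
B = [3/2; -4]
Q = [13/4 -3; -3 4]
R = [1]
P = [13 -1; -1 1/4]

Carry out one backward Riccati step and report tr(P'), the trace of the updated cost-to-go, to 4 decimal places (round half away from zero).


BᵀP = [23.5000 -2.5000]
S = R + BᵀPB = [1] + [45.2500] = [46.2500]
BᵀPA = [-96.5000 -86.5000]
K = S⁻¹·BᵀPA = [-2.0865 -1.8703]
A−BK = [-0.8703 -1.1946; -7.3459 -10.4811]
AᵀP(A−BK) = [14.9041 18.7689; 18.7689 24.4716]
P' = Q + AᵀP(A−BK) = [18.1541 15.7689; 15.7689 28.4716]
tr(P') = 46.6257

46.6257


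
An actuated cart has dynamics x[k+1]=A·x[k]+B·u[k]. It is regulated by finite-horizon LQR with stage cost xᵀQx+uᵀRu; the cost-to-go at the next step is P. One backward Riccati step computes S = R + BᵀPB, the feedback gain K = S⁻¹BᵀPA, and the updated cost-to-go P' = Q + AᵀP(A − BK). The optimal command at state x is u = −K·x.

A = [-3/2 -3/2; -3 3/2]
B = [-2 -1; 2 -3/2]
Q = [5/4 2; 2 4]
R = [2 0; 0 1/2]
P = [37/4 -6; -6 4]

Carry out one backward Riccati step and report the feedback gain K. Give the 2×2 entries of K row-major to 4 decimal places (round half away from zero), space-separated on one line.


-0.1412 0.7354 0.5942 0.0097

BᵀP = [-30.5000 20.0000; -0.2500 0.0000]
S = R + BᵀPB = [2 0; 0 1/2] + [101.0000 0.5000; 0.5000 0.2500] = [103.0000 0.5000; 0.5000 0.7500]
BᵀPA = [-14.2500 75.7500; 0.3750 0.3750]
K = S⁻¹·BᵀPA = [-0.1412 0.7354; 0.5942 0.0097]
A−BK = [-1.1883 -0.0195; -1.8263 0.0438]
AᵀP(A−BK) = [0.5771 -0.2119; -0.2119 1.1031]
P' = Q + AᵀP(A−BK) = [1.8271 1.7881; 1.7881 5.1031]
tr(P') = 6.9302


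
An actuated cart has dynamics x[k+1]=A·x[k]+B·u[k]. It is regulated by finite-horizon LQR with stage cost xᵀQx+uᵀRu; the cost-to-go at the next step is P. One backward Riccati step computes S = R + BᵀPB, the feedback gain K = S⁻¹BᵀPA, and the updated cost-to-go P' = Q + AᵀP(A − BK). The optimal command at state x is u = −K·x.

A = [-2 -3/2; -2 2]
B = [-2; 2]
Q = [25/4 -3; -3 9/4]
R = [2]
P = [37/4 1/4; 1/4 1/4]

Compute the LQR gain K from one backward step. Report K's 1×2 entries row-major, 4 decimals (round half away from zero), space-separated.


0.9474 0.7105

BᵀP = [-18.0000 0.0000]
S = R + BᵀPB = [2] + [36.0000] = [38.0000]
BᵀPA = [36.0000 27.0000]
K = S⁻¹·BᵀPA = [0.9474 0.7105]
A−BK = [-0.1053 -0.0789; -3.8947 0.5789]
AᵀP(A−BK) = [5.8947 0.9211; 0.9211 1.1283]
P' = Q + AᵀP(A−BK) = [12.1447 -2.0789; -2.0789 3.3783]
tr(P') = 15.5230


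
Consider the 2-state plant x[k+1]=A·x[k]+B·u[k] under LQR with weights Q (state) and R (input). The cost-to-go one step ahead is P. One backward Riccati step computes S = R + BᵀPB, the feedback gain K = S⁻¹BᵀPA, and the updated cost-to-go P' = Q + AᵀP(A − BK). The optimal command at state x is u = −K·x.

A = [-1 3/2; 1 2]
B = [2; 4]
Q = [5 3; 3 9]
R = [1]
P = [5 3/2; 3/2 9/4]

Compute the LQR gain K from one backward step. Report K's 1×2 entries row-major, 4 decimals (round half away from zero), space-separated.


BᵀP = [16.0000 12.0000]
S = R + BᵀPB = [1] + [80.0000] = [81.0000]
BᵀPA = [-4.0000 48.0000]
K = S⁻¹·BᵀPA = [-0.0494 0.5926]
A−BK = [-0.9012 0.3148; 1.1975 -0.3704]
AᵀP(A−BK) = [4.0525 -1.3796; -1.3796 0.8056]
P' = Q + AᵀP(A−BK) = [9.0525 1.6204; 1.6204 9.8056]
tr(P') = 18.8580

-0.0494 0.5926


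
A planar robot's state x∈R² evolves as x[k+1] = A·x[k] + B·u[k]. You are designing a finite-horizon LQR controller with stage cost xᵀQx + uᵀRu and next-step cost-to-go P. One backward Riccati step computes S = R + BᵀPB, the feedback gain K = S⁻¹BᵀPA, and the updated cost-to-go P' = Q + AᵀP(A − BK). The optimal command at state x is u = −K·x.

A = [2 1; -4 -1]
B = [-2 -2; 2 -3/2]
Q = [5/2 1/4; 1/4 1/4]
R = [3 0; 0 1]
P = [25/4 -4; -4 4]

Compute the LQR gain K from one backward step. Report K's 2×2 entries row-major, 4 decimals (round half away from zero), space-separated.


BᵀP = [-20.5000 16.0000; -6.5000 2.0000]
S = R + BᵀPB = [3 0; 0 1] + [73.0000 17.0000; 17.0000 10.0000] = [76.0000 17.0000; 17.0000 11.0000]
BᵀPA = [-105.0000 -36.5000; -21.0000 -8.5000]
K = S⁻¹·BᵀPA = [-1.4589 -0.4698; 0.3455 -0.0466]
A−BK = [-0.2267 -0.0329; -0.5640 -0.1303]
AᵀP(A−BK) = [7.0750 2.1883; 2.1883 0.7048]
P' = Q + AᵀP(A−BK) = [9.5750 2.4383; 2.4383 0.9548]
tr(P') = 10.5297

-1.4589 -0.4698 0.3455 -0.0466


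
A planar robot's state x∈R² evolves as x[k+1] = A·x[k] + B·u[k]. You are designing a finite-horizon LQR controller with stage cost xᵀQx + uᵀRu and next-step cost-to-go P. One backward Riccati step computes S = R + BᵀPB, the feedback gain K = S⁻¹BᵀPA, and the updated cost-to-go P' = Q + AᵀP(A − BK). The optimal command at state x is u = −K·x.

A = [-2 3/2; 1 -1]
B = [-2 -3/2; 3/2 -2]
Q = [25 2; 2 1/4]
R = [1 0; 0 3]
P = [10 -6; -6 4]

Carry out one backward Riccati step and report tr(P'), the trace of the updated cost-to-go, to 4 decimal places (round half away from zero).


26.5751

BᵀP = [-29.0000 18.0000; -3.0000 1.0000]
S = R + BᵀPB = [1 0; 0 3] + [85.0000 7.5000; 7.5000 2.5000] = [86.0000 7.5000; 7.5000 5.5000]
BᵀPA = [76.0000 -61.5000; 7.0000 -5.5000]
K = S⁻¹·BᵀPA = [0.8770 -0.7127; 0.0768 -0.0282]
A−BK = [-0.1308 0.0324; -0.1620 0.0126]
AᵀP(A−BK) = [0.8086 -0.6407; -0.6407 0.5165]
P' = Q + AᵀP(A−BK) = [25.8086 1.3593; 1.3593 0.7665]
tr(P') = 26.5751


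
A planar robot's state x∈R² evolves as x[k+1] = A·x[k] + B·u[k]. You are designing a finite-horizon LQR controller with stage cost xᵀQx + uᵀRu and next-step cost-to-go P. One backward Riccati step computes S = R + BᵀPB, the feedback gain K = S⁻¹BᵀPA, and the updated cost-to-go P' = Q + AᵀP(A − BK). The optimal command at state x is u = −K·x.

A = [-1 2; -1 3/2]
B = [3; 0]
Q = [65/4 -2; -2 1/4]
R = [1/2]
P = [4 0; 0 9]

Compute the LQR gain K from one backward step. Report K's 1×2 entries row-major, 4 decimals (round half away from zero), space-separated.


-0.3288 0.6575

BᵀP = [12.0000 0.0000]
S = R + BᵀPB = [1/2] + [36.0000] = [36.5000]
BᵀPA = [-12.0000 24.0000]
K = S⁻¹·BᵀPA = [-0.3288 0.6575]
A−BK = [-0.0137 0.0274; -1.0000 1.5000]
AᵀP(A−BK) = [9.0548 -13.6096; -13.6096 20.4692]
P' = Q + AᵀP(A−BK) = [25.3048 -15.6096; -15.6096 20.7192]
tr(P') = 46.0240


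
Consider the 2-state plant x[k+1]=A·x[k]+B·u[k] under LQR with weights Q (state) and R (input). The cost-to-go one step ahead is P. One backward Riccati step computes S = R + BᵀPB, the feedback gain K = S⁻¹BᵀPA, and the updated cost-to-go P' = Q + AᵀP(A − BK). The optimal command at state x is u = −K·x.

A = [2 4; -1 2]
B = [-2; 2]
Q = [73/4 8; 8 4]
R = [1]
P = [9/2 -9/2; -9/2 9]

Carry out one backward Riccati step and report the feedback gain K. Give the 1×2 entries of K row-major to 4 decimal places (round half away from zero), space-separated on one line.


BᵀP = [-18.0000 27.0000]
S = R + BᵀPB = [1] + [90.0000] = [91.0000]
BᵀPA = [-63.0000 -18.0000]
K = S⁻¹·BᵀPA = [-0.6923 -0.1978]
A−BK = [0.6154 3.6044; 0.3846 2.3956]
AᵀP(A−BK) = [1.3846 5.5385; 5.5385 32.4396]
P' = Q + AᵀP(A−BK) = [19.6346 13.5385; 13.5385 36.4396]
tr(P') = 56.0742

-0.6923 -0.1978
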